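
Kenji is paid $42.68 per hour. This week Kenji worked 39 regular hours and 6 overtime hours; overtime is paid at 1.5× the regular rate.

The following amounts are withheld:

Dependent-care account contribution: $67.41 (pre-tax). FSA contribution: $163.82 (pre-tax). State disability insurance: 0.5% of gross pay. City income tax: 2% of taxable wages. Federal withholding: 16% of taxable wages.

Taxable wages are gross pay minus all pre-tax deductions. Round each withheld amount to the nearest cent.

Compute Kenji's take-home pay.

$1480.03

Regular pay: 39 × $42.68 = $1664.52
Overtime pay: 6 × $42.68 × 1.5 = $384.12
Gross pay = $1664.52 + $384.12 = $2048.64
Dependent-care account contribution: $67.41
FSA contribution: $163.82
Pre-tax total = $67.41 + $163.82 = $231.23
Taxable wages = $2048.64 − $231.23 = $1817.41
Federal withholding: $1817.41 × 0.16 = $290.79
City income tax: $1817.41 × 0.02 = $36.35
State disability insurance: $2048.64 × 0.005 = $10.24
Total deductions = $67.41 + $163.82 + $290.79 + $36.35 + $10.24 = $568.61
Net pay = $2048.64 − $568.61 = $1480.03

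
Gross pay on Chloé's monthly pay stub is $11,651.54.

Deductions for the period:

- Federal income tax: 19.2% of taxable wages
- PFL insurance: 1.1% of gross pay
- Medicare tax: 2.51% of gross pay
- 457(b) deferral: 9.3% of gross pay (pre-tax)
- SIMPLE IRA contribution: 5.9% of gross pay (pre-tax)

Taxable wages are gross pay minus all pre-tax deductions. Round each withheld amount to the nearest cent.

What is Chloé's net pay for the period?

SIMPLE IRA contribution: $11,651.54 × 0.059 = $687.44
457(b) deferral: $11,651.54 × 0.093 = $1,083.59
Pre-tax total = $687.44 + $1,083.59 = $1,771.03
Taxable wages = $11,651.54 − $1,771.03 = $9,880.51
Federal income tax: $9,880.51 × 0.192 = $1,897.06
PFL insurance: $11,651.54 × 0.011 = $128.17
Medicare tax: $11,651.54 × 0.0251 = $292.45
Total deductions = $687.44 + $1,083.59 + $1,897.06 + $128.17 + $292.45 = $4,088.71
Net pay = $11,651.54 − $4,088.71 = $7,562.83

$7,562.83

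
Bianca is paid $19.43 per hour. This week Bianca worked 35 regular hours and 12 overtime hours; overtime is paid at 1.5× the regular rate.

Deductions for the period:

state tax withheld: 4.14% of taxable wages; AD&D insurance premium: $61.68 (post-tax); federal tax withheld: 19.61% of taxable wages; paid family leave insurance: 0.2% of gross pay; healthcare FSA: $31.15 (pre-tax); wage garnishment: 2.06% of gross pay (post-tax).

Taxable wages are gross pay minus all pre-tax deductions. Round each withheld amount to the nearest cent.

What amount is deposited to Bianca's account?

$676.52

Regular pay: 35 × $19.43 = $680.05
Overtime pay: 12 × $19.43 × 1.5 = $349.74
Gross pay = $680.05 + $349.74 = $1,029.79
Healthcare FSA: $31.15
Taxable wages = $1,029.79 − $31.15 = $998.64
Federal tax withheld: $998.64 × 0.1961 = $195.83
State tax withheld: $998.64 × 0.0414 = $41.34
Paid family leave insurance: $1,029.79 × 0.002 = $2.06
Wage garnishment: $1,029.79 × 0.0206 = $21.21
AD&D insurance premium: $61.68
Total deductions = $31.15 + $195.83 + $41.34 + $2.06 + $21.21 + $61.68 = $353.27
Net pay = $1,029.79 − $353.27 = $676.52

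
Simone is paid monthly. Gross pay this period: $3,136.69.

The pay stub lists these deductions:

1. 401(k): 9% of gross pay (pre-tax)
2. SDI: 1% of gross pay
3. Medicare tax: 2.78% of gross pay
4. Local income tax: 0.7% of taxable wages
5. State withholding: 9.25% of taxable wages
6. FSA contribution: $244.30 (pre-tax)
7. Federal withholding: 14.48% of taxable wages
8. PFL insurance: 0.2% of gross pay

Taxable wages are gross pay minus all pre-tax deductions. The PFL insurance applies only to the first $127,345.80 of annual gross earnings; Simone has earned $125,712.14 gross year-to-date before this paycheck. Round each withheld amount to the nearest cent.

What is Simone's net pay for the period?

FSA contribution: $244.30
401(k): $3,136.69 × 0.09 = $282.30
Pre-tax total = $244.30 + $282.30 = $526.60
Taxable wages = $3,136.69 − $526.60 = $2,610.09
Federal withholding: $2,610.09 × 0.1448 = $377.94
State withholding: $2,610.09 × 0.0925 = $241.43
Local income tax: $2,610.09 × 0.007 = $18.27
Medicare tax: $3,136.69 × 0.0278 = $87.20
SDI: $3,136.69 × 0.01 = $31.37
PFL insurance: only $127,345.80 − $125,712.14 = $1,633.66 of this check is subject → $1,633.66 × 0.002 = $3.27
Total deductions = $244.30 + $282.30 + $377.94 + $241.43 + $18.27 + $87.20 + $31.37 + $3.27 = $1,286.08
Net pay = $3,136.69 − $1,286.08 = $1,850.61

$1,850.61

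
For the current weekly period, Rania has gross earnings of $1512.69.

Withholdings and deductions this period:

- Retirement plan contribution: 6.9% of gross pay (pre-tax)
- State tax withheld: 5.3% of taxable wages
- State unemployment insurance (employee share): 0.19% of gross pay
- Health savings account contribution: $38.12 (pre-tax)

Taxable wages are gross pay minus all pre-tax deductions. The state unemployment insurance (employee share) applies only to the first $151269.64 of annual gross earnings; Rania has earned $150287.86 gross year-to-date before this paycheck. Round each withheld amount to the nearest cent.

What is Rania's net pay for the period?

$1295.70

Health savings account contribution: $38.12
Retirement plan contribution: $1512.69 × 0.069 = $104.38
Pre-tax total = $38.12 + $104.38 = $142.50
Taxable wages = $1512.69 − $142.50 = $1370.19
State tax withheld: $1370.19 × 0.053 = $72.62
State unemployment insurance (employee share): only $151269.64 − $150287.86 = $981.78 of this check is subject → $981.78 × 0.0019 = $1.87
Total deductions = $38.12 + $104.38 + $72.62 + $1.87 = $216.99
Net pay = $1512.69 − $216.99 = $1295.70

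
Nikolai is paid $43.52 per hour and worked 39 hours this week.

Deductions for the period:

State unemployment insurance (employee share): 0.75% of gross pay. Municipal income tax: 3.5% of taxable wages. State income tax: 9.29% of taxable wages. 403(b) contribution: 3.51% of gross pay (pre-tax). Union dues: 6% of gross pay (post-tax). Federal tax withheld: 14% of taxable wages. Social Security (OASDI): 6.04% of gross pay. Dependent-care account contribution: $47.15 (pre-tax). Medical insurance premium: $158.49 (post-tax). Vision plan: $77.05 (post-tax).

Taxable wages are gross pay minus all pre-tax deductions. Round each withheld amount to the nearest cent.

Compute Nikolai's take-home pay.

Gross pay: 39 × $43.52 = $1,697.28
403(b) contribution: $1,697.28 × 0.0351 = $59.57
Dependent-care account contribution: $47.15
Pre-tax total = $59.57 + $47.15 = $106.72
Taxable wages = $1,697.28 − $106.72 = $1,590.56
State income tax: $1,590.56 × 0.0929 = $147.76
Federal tax withheld: $1,590.56 × 0.14 = $222.68
Municipal income tax: $1,590.56 × 0.035 = $55.67
State unemployment insurance (employee share): $1,697.28 × 0.0075 = $12.73
Social Security (OASDI): $1,697.28 × 0.0604 = $102.52
Medical insurance premium: $158.49
Union dues: $1,697.28 × 0.06 = $101.84
Vision plan: $77.05
Total deductions = $59.57 + $47.15 + $147.76 + $222.68 + $55.67 + $12.73 + $102.52 + $158.49 + $101.84 + $77.05 = $985.46
Net pay = $1,697.28 − $985.46 = $711.82

$711.82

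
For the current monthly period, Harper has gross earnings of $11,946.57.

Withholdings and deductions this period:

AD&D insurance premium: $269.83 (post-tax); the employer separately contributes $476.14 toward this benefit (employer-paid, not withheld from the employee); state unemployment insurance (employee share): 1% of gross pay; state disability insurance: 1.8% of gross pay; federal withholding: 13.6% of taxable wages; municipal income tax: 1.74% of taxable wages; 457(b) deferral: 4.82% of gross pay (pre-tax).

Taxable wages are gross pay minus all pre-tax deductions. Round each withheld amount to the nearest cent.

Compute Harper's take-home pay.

457(b) deferral: $11,946.57 × 0.0482 = $575.82
Taxable wages = $11,946.57 − $575.82 = $11,370.75
Federal withholding: $11,370.75 × 0.136 = $1,546.42
Municipal income tax: $11,370.75 × 0.0174 = $197.85
State disability insurance: $11,946.57 × 0.018 = $215.04
State unemployment insurance (employee share): $11,946.57 × 0.01 = $119.47
AD&D insurance premium: $269.83
(Employer's $476.14 toward AD&D insurance premium is not withheld from the employee.)
Total deductions = $575.82 + $1,546.42 + $197.85 + $215.04 + $119.47 + $269.83 = $2,924.43
Net pay = $11,946.57 − $2,924.43 = $9,022.14

$9,022.14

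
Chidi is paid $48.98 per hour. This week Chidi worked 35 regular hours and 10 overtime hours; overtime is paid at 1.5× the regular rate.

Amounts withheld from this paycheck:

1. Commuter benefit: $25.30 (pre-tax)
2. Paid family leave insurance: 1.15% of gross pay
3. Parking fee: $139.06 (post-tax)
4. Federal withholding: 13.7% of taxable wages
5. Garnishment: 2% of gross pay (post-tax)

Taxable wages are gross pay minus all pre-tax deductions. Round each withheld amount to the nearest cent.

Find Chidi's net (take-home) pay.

$1875.45

Regular pay: 35 × $48.98 = $1714.30
Overtime pay: 10 × $48.98 × 1.5 = $734.70
Gross pay = $1714.30 + $734.70 = $2449.00
Commuter benefit: $25.30
Taxable wages = $2449.00 − $25.30 = $2423.70
Federal withholding: $2423.70 × 0.137 = $332.05
Paid family leave insurance: $2449.00 × 0.0115 = $28.16
Parking fee: $139.06
Garnishment: $2449.00 × 0.02 = $48.98
Total deductions = $25.30 + $332.05 + $28.16 + $139.06 + $48.98 = $573.55
Net pay = $2449.00 − $573.55 = $1875.45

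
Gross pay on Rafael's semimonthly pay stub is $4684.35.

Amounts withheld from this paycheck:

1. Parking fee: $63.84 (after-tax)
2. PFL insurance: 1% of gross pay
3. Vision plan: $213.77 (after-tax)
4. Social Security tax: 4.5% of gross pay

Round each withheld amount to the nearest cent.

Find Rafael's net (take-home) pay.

Social Security tax: $4684.35 × 0.045 = $210.80
PFL insurance: $4684.35 × 0.01 = $46.84
Vision plan: $213.77
Parking fee: $63.84
Total deductions = $210.80 + $46.84 + $213.77 + $63.84 = $535.25
Net pay = $4684.35 − $535.25 = $4149.10

$4149.10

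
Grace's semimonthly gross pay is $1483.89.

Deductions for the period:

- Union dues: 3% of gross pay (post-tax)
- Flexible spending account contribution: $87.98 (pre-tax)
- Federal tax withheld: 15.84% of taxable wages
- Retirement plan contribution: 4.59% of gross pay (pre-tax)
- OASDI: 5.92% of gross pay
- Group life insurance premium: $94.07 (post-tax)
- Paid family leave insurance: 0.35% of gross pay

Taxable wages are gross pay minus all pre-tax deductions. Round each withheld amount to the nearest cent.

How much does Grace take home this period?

Flexible spending account contribution: $87.98
Retirement plan contribution: $1483.89 × 0.0459 = $68.11
Pre-tax total = $87.98 + $68.11 = $156.09
Taxable wages = $1483.89 − $156.09 = $1327.80
Federal tax withheld: $1327.80 × 0.1584 = $210.32
OASDI: $1483.89 × 0.0592 = $87.85
Paid family leave insurance: $1483.89 × 0.0035 = $5.19
Union dues: $1483.89 × 0.03 = $44.52
Group life insurance premium: $94.07
Total deductions = $87.98 + $68.11 + $210.32 + $87.85 + $5.19 + $44.52 + $94.07 = $598.04
Net pay = $1483.89 − $598.04 = $885.85

$885.85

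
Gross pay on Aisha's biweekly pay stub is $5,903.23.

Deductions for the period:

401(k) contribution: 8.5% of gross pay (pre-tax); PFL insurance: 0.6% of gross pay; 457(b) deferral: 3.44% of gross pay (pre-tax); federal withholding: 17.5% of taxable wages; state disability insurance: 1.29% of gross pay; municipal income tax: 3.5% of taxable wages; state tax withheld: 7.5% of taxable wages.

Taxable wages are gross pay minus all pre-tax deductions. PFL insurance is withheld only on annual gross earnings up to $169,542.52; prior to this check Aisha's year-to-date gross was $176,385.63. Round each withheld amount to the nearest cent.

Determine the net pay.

401(k) contribution: $5,903.23 × 0.085 = $501.77
457(b) deferral: $5,903.23 × 0.0344 = $203.07
Pre-tax total = $501.77 + $203.07 = $704.84
Taxable wages = $5,903.23 − $704.84 = $5,198.39
State tax withheld: $5,198.39 × 0.075 = $389.88
Municipal income tax: $5,198.39 × 0.035 = $181.94
Federal withholding: $5,198.39 × 0.175 = $909.72
PFL insurance: annual cap $169,542.52 already reached (YTD $176,385.63), so $0.00
State disability insurance: $5,903.23 × 0.0129 = $76.15
Total deductions = $501.77 + $203.07 + $389.88 + $181.94 + $909.72 + $0.00 + $76.15 = $2,262.53
Net pay = $5,903.23 − $2,262.53 = $3,640.70

$3,640.70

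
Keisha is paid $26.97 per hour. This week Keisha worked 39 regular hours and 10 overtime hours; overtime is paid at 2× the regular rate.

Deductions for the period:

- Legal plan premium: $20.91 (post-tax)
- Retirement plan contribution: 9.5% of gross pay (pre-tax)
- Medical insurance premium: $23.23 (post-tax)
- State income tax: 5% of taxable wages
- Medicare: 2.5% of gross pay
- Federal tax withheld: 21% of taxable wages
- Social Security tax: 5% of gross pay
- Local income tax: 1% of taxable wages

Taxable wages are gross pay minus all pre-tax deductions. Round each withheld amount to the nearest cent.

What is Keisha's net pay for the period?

$887.77

Regular pay: 39 × $26.97 = $1,051.83
Overtime pay: 10 × $26.97 × 2 = $539.40
Gross pay = $1,051.83 + $539.40 = $1,591.23
Retirement plan contribution: $1,591.23 × 0.095 = $151.17
Taxable wages = $1,591.23 − $151.17 = $1,440.06
Federal tax withheld: $1,440.06 × 0.21 = $302.41
State income tax: $1,440.06 × 0.05 = $72.00
Local income tax: $1,440.06 × 0.01 = $14.40
Medicare: $1,591.23 × 0.025 = $39.78
Social Security tax: $1,591.23 × 0.05 = $79.56
Legal plan premium: $20.91
Medical insurance premium: $23.23
Total deductions = $151.17 + $302.41 + $72.00 + $14.40 + $39.78 + $79.56 + $20.91 + $23.23 = $703.46
Net pay = $1,591.23 − $703.46 = $887.77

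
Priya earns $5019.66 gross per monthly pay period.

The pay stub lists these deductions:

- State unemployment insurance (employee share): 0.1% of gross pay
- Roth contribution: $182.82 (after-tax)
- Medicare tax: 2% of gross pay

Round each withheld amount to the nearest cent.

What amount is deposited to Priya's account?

State unemployment insurance (employee share): $5019.66 × 0.001 = $5.02
Medicare tax: $5019.66 × 0.02 = $100.39
Roth contribution: $182.82
Total deductions = $5.02 + $100.39 + $182.82 = $288.23
Net pay = $5019.66 − $288.23 = $4731.43

$4731.43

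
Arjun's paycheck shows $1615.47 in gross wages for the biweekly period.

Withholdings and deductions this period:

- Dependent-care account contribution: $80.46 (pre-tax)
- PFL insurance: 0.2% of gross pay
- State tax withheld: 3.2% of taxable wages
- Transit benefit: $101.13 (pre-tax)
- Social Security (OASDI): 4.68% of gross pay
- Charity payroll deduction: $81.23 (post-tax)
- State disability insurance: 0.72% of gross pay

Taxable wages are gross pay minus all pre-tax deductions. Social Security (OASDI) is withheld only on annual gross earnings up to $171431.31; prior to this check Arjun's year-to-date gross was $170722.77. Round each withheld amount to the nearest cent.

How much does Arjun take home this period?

$1258.75

Transit benefit: $101.13
Dependent-care account contribution: $80.46
Pre-tax total = $101.13 + $80.46 = $181.59
Taxable wages = $1615.47 − $181.59 = $1433.88
State tax withheld: $1433.88 × 0.032 = $45.88
PFL insurance: $1615.47 × 0.002 = $3.23
Social Security (OASDI): only $171431.31 − $170722.77 = $708.54 of this check is subject → $708.54 × 0.0468 = $33.16
State disability insurance: $1615.47 × 0.0072 = $11.63
Charity payroll deduction: $81.23
Total deductions = $101.13 + $80.46 + $45.88 + $3.23 + $33.16 + $11.63 + $81.23 = $356.72
Net pay = $1615.47 − $356.72 = $1258.75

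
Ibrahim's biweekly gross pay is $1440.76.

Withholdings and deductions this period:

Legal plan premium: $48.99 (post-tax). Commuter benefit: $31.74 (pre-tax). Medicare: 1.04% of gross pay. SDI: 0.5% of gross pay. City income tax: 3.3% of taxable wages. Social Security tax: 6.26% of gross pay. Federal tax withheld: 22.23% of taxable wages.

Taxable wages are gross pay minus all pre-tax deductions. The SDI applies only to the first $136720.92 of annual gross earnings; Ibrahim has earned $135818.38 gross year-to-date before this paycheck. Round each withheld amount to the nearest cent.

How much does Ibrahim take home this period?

Commuter benefit: $31.74
Taxable wages = $1440.76 − $31.74 = $1409.02
City income tax: $1409.02 × 0.033 = $46.50
Federal tax withheld: $1409.02 × 0.2223 = $313.23
SDI: only $136720.92 − $135818.38 = $902.54 of this check is subject → $902.54 × 0.005 = $4.51
Medicare: $1440.76 × 0.0104 = $14.98
Social Security tax: $1440.76 × 0.0626 = $90.19
Legal plan premium: $48.99
Total deductions = $31.74 + $46.50 + $313.23 + $4.51 + $14.98 + $90.19 + $48.99 = $550.14
Net pay = $1440.76 − $550.14 = $890.62

$890.62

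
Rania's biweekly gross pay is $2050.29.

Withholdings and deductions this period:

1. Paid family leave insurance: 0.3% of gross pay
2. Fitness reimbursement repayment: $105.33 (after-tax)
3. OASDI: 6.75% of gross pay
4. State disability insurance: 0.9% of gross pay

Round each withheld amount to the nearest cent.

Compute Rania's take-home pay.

State disability insurance: $2050.29 × 0.009 = $18.45
OASDI: $2050.29 × 0.0675 = $138.39
Paid family leave insurance: $2050.29 × 0.003 = $6.15
Fitness reimbursement repayment: $105.33
Total deductions = $18.45 + $138.39 + $6.15 + $105.33 = $268.32
Net pay = $2050.29 − $268.32 = $1781.97

$1781.97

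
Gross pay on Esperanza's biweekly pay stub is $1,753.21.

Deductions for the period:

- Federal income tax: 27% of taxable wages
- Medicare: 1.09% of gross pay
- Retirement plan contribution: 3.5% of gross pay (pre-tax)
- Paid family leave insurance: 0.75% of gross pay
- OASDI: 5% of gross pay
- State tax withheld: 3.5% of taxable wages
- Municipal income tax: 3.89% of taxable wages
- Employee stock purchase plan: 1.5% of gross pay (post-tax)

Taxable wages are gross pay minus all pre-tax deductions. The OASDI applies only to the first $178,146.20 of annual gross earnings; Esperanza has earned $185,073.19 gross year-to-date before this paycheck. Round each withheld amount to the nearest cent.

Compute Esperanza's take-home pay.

Retirement plan contribution: $1,753.21 × 0.035 = $61.36
Taxable wages = $1,753.21 − $61.36 = $1,691.85
Municipal income tax: $1,691.85 × 0.0389 = $65.81
Federal income tax: $1,691.85 × 0.27 = $456.80
State tax withheld: $1,691.85 × 0.035 = $59.21
Paid family leave insurance: $1,753.21 × 0.0075 = $13.15
OASDI: annual cap $178,146.20 already reached (YTD $185,073.19), so $0.00
Medicare: $1,753.21 × 0.0109 = $19.11
Employee stock purchase plan: $1,753.21 × 0.015 = $26.30
Total deductions = $61.36 + $65.81 + $456.80 + $59.21 + $13.15 + $0.00 + $19.11 + $26.30 = $701.74
Net pay = $1,753.21 − $701.74 = $1,051.47

$1,051.47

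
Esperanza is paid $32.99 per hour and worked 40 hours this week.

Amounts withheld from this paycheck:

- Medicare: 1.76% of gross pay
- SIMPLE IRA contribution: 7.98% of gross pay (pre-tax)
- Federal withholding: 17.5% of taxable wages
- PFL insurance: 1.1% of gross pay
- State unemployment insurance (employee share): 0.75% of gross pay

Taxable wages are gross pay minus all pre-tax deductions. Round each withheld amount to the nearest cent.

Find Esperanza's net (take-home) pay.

Gross pay: 40 × $32.99 = $1319.60
SIMPLE IRA contribution: $1319.60 × 0.0798 = $105.30
Taxable wages = $1319.60 − $105.30 = $1214.30
Federal withholding: $1214.30 × 0.175 = $212.50
State unemployment insurance (employee share): $1319.60 × 0.0075 = $9.90
Medicare: $1319.60 × 0.0176 = $23.22
PFL insurance: $1319.60 × 0.011 = $14.52
Total deductions = $105.30 + $212.50 + $9.90 + $23.22 + $14.52 = $365.44
Net pay = $1319.60 − $365.44 = $954.16

$954.16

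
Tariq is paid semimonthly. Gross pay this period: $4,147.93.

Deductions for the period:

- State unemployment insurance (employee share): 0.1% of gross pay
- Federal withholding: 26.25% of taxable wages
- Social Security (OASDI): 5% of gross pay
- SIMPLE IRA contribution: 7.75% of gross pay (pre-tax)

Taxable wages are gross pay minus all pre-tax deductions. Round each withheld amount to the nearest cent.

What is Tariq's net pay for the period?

$2,610.47

SIMPLE IRA contribution: $4,147.93 × 0.0775 = $321.46
Taxable wages = $4,147.93 − $321.46 = $3,826.47
Federal withholding: $3,826.47 × 0.2625 = $1,004.45
Social Security (OASDI): $4,147.93 × 0.05 = $207.40
State unemployment insurance (employee share): $4,147.93 × 0.001 = $4.15
Total deductions = $321.46 + $1,004.45 + $207.40 + $4.15 = $1,537.46
Net pay = $4,147.93 − $1,537.46 = $2,610.47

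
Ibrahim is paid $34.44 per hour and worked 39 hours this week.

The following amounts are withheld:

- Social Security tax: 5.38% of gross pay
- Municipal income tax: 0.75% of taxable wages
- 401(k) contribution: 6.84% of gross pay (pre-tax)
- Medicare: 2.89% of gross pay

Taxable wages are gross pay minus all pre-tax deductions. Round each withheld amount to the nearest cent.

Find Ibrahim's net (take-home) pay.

$1,130.83

Gross pay: 39 × $34.44 = $1,343.16
401(k) contribution: $1,343.16 × 0.0684 = $91.87
Taxable wages = $1,343.16 − $91.87 = $1,251.29
Municipal income tax: $1,251.29 × 0.0075 = $9.38
Medicare: $1,343.16 × 0.0289 = $38.82
Social Security tax: $1,343.16 × 0.0538 = $72.26
Total deductions = $91.87 + $9.38 + $38.82 + $72.26 = $212.33
Net pay = $1,343.16 − $212.33 = $1,130.83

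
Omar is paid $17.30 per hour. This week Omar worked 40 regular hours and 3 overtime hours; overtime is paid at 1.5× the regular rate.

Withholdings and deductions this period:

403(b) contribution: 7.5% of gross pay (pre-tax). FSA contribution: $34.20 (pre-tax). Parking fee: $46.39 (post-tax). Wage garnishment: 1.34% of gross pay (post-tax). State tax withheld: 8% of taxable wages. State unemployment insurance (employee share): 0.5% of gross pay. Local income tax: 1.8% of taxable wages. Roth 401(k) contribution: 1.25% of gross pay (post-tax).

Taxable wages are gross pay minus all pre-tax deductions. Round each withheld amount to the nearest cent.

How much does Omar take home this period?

$541.30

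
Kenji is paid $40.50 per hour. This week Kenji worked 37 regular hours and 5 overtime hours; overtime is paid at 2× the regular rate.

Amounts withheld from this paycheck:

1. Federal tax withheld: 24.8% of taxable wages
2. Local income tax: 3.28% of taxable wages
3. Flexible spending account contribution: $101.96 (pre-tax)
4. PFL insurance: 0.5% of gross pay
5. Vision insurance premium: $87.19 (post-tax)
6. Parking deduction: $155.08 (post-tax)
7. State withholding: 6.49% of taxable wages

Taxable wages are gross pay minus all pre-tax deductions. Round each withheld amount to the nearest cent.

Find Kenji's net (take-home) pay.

Regular pay: 37 × $40.50 = $1,498.50
Overtime pay: 5 × $40.50 × 2 = $405.00
Gross pay = $1,498.50 + $405.00 = $1,903.50
Flexible spending account contribution: $101.96
Taxable wages = $1,903.50 − $101.96 = $1,801.54
Federal tax withheld: $1,801.54 × 0.248 = $446.78
Local income tax: $1,801.54 × 0.0328 = $59.09
State withholding: $1,801.54 × 0.0649 = $116.92
PFL insurance: $1,903.50 × 0.005 = $9.52
Parking deduction: $155.08
Vision insurance premium: $87.19
Total deductions = $101.96 + $446.78 + $59.09 + $116.92 + $9.52 + $155.08 + $87.19 = $976.54
Net pay = $1,903.50 − $976.54 = $926.96

$926.96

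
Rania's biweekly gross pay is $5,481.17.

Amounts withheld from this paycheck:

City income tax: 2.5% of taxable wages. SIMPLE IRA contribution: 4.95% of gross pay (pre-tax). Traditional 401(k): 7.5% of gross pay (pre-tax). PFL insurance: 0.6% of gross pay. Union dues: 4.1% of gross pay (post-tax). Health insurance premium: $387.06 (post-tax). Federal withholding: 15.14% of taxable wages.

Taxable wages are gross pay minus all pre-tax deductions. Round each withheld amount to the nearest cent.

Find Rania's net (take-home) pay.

Traditional 401(k): $5,481.17 × 0.075 = $411.09
SIMPLE IRA contribution: $5,481.17 × 0.0495 = $271.32
Pre-tax total = $411.09 + $271.32 = $682.41
Taxable wages = $5,481.17 − $682.41 = $4,798.76
City income tax: $4,798.76 × 0.025 = $119.97
Federal withholding: $4,798.76 × 0.1514 = $726.53
PFL insurance: $5,481.17 × 0.006 = $32.89
Union dues: $5,481.17 × 0.041 = $224.73
Health insurance premium: $387.06
Total deductions = $411.09 + $271.32 + $119.97 + $726.53 + $32.89 + $224.73 + $387.06 = $2,173.59
Net pay = $5,481.17 − $2,173.59 = $3,307.58

$3,307.58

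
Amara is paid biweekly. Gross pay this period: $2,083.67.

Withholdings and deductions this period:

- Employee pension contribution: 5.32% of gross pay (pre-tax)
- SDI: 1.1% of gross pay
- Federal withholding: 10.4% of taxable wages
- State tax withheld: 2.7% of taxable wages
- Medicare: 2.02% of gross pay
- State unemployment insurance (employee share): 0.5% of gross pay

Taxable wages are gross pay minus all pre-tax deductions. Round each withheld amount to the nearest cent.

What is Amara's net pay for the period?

$1,638.95

Employee pension contribution: $2,083.67 × 0.0532 = $110.85
Taxable wages = $2,083.67 − $110.85 = $1,972.82
Federal withholding: $1,972.82 × 0.104 = $205.17
State tax withheld: $1,972.82 × 0.027 = $53.27
Medicare: $2,083.67 × 0.0202 = $42.09
SDI: $2,083.67 × 0.011 = $22.92
State unemployment insurance (employee share): $2,083.67 × 0.005 = $10.42
Total deductions = $110.85 + $205.17 + $53.27 + $42.09 + $22.92 + $10.42 = $444.72
Net pay = $2,083.67 − $444.72 = $1,638.95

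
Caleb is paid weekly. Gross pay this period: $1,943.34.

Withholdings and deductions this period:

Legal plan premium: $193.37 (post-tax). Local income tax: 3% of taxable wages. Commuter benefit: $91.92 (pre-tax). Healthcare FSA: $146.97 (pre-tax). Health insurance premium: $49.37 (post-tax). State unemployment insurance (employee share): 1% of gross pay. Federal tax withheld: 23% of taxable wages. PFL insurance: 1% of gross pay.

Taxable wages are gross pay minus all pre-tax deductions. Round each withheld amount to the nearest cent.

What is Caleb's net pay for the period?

Commuter benefit: $91.92
Healthcare FSA: $146.97
Pre-tax total = $91.92 + $146.97 = $238.89
Taxable wages = $1,943.34 − $238.89 = $1,704.45
Federal tax withheld: $1,704.45 × 0.23 = $392.02
Local income tax: $1,704.45 × 0.03 = $51.13
State unemployment insurance (employee share): $1,943.34 × 0.01 = $19.43
PFL insurance: $1,943.34 × 0.01 = $19.43
Legal plan premium: $193.37
Health insurance premium: $49.37
Total deductions = $91.92 + $146.97 + $392.02 + $51.13 + $19.43 + $19.43 + $193.37 + $49.37 = $963.64
Net pay = $1,943.34 − $963.64 = $979.70

$979.70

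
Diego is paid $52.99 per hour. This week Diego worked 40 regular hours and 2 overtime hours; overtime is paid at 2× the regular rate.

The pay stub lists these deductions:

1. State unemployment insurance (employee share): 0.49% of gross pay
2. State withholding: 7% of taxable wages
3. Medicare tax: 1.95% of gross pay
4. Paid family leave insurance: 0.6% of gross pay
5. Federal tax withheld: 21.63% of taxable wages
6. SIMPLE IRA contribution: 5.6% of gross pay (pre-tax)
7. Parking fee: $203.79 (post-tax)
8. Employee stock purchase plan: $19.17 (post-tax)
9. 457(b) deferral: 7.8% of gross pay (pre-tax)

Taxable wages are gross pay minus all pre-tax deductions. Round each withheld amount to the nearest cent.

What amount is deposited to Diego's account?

$1,147.21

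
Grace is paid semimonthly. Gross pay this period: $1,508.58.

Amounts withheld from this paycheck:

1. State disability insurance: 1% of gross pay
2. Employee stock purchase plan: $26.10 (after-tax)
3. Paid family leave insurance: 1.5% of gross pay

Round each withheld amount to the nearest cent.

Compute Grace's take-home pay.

$1,444.76

Paid family leave insurance: $1,508.58 × 0.015 = $22.63
State disability insurance: $1,508.58 × 0.01 = $15.09
Employee stock purchase plan: $26.10
Total deductions = $22.63 + $15.09 + $26.10 = $63.82
Net pay = $1,508.58 − $63.82 = $1,444.76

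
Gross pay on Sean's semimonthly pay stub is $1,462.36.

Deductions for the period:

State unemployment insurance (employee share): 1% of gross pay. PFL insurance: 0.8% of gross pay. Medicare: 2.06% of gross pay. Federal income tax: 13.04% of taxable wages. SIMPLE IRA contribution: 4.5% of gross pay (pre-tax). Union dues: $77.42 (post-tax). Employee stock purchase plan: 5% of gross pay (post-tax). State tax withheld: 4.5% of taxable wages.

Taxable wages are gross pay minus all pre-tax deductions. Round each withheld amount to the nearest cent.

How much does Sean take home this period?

$944.62

SIMPLE IRA contribution: $1,462.36 × 0.045 = $65.81
Taxable wages = $1,462.36 − $65.81 = $1,396.55
State tax withheld: $1,396.55 × 0.045 = $62.84
Federal income tax: $1,396.55 × 0.1304 = $182.11
PFL insurance: $1,462.36 × 0.008 = $11.70
State unemployment insurance (employee share): $1,462.36 × 0.01 = $14.62
Medicare: $1,462.36 × 0.0206 = $30.12
Employee stock purchase plan: $1,462.36 × 0.05 = $73.12
Union dues: $77.42
Total deductions = $65.81 + $62.84 + $182.11 + $11.70 + $14.62 + $30.12 + $73.12 + $77.42 = $517.74
Net pay = $1,462.36 − $517.74 = $944.62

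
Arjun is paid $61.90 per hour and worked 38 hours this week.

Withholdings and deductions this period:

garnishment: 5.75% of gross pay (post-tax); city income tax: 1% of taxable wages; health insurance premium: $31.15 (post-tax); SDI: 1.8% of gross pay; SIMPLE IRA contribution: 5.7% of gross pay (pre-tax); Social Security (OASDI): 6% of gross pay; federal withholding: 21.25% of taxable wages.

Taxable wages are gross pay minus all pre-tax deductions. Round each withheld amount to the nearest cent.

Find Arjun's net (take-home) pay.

Gross pay: 38 × $61.90 = $2,352.20
SIMPLE IRA contribution: $2,352.20 × 0.057 = $134.08
Taxable wages = $2,352.20 − $134.08 = $2,218.12
City income tax: $2,218.12 × 0.01 = $22.18
Federal withholding: $2,218.12 × 0.2125 = $471.35
Social Security (OASDI): $2,352.20 × 0.06 = $141.13
SDI: $2,352.20 × 0.018 = $42.34
Health insurance premium: $31.15
Garnishment: $2,352.20 × 0.0575 = $135.25
Total deductions = $134.08 + $22.18 + $471.35 + $141.13 + $42.34 + $31.15 + $135.25 = $977.48
Net pay = $2,352.20 − $977.48 = $1,374.72

$1,374.72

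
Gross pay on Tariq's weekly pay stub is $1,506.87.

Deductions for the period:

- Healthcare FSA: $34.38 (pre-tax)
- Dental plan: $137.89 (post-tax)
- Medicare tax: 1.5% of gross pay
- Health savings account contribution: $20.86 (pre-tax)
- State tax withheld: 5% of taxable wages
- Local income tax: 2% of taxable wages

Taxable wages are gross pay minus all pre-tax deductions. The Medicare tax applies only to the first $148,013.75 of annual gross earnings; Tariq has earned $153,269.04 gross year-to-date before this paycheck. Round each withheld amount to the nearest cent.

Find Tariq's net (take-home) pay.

$1,212.13

Health savings account contribution: $20.86
Healthcare FSA: $34.38
Pre-tax total = $20.86 + $34.38 = $55.24
Taxable wages = $1,506.87 − $55.24 = $1,451.63
State tax withheld: $1,451.63 × 0.05 = $72.58
Local income tax: $1,451.63 × 0.02 = $29.03
Medicare tax: annual cap $148,013.75 already reached (YTD $153,269.04), so $0.00
Dental plan: $137.89
Total deductions = $20.86 + $34.38 + $72.58 + $29.03 + $0.00 + $137.89 = $294.74
Net pay = $1,506.87 − $294.74 = $1,212.13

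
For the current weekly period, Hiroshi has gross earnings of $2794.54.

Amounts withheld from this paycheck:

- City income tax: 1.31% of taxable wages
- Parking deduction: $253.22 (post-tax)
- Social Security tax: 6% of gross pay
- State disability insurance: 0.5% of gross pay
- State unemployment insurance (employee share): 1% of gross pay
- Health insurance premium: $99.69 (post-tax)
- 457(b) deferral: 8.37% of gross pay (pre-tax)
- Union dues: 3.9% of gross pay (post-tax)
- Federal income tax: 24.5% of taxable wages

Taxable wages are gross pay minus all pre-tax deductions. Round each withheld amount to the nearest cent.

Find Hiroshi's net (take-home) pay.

$1228.25

457(b) deferral: $2794.54 × 0.0837 = $233.90
Taxable wages = $2794.54 − $233.90 = $2560.64
Federal income tax: $2560.64 × 0.245 = $627.36
City income tax: $2560.64 × 0.0131 = $33.54
State unemployment insurance (employee share): $2794.54 × 0.01 = $27.95
State disability insurance: $2794.54 × 0.005 = $13.97
Social Security tax: $2794.54 × 0.06 = $167.67
Union dues: $2794.54 × 0.039 = $108.99
Parking deduction: $253.22
Health insurance premium: $99.69
Total deductions = $233.90 + $627.36 + $33.54 + $27.95 + $13.97 + $167.67 + $108.99 + $253.22 + $99.69 = $1566.29
Net pay = $2794.54 − $1566.29 = $1228.25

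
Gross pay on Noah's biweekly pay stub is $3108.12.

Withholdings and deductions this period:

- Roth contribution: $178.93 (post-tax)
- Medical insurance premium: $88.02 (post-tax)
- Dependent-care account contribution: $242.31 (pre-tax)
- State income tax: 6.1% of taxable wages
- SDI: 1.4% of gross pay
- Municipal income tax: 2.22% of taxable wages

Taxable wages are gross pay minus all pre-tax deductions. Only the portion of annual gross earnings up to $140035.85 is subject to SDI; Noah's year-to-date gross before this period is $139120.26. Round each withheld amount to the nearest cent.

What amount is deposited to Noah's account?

Dependent-care account contribution: $242.31
Taxable wages = $3108.12 − $242.31 = $2865.81
State income tax: $2865.81 × 0.061 = $174.81
Municipal income tax: $2865.81 × 0.0222 = $63.62
SDI: only $140035.85 − $139120.26 = $915.59 of this check is subject → $915.59 × 0.014 = $12.82
Medical insurance premium: $88.02
Roth contribution: $178.93
Total deductions = $242.31 + $174.81 + $63.62 + $12.82 + $88.02 + $178.93 = $760.51
Net pay = $3108.12 − $760.51 = $2347.61

$2347.61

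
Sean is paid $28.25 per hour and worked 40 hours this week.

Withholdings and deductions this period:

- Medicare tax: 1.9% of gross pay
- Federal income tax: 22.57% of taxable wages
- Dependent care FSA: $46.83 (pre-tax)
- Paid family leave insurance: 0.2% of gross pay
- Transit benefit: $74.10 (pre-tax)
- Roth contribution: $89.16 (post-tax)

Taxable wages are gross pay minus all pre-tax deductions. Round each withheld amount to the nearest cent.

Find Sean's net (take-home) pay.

Gross pay: 40 × $28.25 = $1130.00
Transit benefit: $74.10
Dependent care FSA: $46.83
Pre-tax total = $74.10 + $46.83 = $120.93
Taxable wages = $1130.00 − $120.93 = $1009.07
Federal income tax: $1009.07 × 0.2257 = $227.75
Medicare tax: $1130.00 × 0.019 = $21.47
Paid family leave insurance: $1130.00 × 0.002 = $2.26
Roth contribution: $89.16
Total deductions = $74.10 + $46.83 + $227.75 + $21.47 + $2.26 + $89.16 = $461.57
Net pay = $1130.00 − $461.57 = $668.43

$668.43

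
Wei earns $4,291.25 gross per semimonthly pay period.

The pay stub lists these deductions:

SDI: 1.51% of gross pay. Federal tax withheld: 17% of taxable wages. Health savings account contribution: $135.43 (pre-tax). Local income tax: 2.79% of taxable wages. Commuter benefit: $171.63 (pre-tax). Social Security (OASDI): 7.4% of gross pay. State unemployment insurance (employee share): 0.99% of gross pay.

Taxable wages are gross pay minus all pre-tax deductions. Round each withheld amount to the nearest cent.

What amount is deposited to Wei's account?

Health savings account contribution: $135.43
Commuter benefit: $171.63
Pre-tax total = $135.43 + $171.63 = $307.06
Taxable wages = $4,291.25 − $307.06 = $3,984.19
Local income tax: $3,984.19 × 0.0279 = $111.16
Federal tax withheld: $3,984.19 × 0.17 = $677.31
Social Security (OASDI): $4,291.25 × 0.074 = $317.55
State unemployment insurance (employee share): $4,291.25 × 0.0099 = $42.48
SDI: $4,291.25 × 0.0151 = $64.80
Total deductions = $135.43 + $171.63 + $111.16 + $677.31 + $317.55 + $42.48 + $64.80 = $1,520.36
Net pay = $4,291.25 − $1,520.36 = $2,770.89

$2,770.89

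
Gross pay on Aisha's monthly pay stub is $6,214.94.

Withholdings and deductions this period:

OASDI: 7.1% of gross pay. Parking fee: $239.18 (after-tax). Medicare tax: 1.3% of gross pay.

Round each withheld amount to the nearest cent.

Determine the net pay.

$5,453.71

OASDI: $6,214.94 × 0.071 = $441.26
Medicare tax: $6,214.94 × 0.013 = $80.79
Parking fee: $239.18
Total deductions = $441.26 + $80.79 + $239.18 = $761.23
Net pay = $6,214.94 − $761.23 = $5,453.71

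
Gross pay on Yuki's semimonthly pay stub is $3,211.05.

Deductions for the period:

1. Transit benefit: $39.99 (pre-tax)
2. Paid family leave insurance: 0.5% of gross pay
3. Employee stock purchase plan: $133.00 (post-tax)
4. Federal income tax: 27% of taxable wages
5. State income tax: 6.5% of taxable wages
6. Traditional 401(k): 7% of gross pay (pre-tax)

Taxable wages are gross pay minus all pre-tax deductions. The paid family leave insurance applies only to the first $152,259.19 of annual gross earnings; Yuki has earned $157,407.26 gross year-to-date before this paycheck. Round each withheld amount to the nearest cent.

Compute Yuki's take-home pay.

$1,826.28

Traditional 401(k): $3,211.05 × 0.07 = $224.77
Transit benefit: $39.99
Pre-tax total = $224.77 + $39.99 = $264.76
Taxable wages = $3,211.05 − $264.76 = $2,946.29
State income tax: $2,946.29 × 0.065 = $191.51
Federal income tax: $2,946.29 × 0.27 = $795.50
Paid family leave insurance: annual cap $152,259.19 already reached (YTD $157,407.26), so $0.00
Employee stock purchase plan: $133.00
Total deductions = $224.77 + $39.99 + $191.51 + $795.50 + $0.00 + $133.00 = $1,384.77
Net pay = $3,211.05 − $1,384.77 = $1,826.28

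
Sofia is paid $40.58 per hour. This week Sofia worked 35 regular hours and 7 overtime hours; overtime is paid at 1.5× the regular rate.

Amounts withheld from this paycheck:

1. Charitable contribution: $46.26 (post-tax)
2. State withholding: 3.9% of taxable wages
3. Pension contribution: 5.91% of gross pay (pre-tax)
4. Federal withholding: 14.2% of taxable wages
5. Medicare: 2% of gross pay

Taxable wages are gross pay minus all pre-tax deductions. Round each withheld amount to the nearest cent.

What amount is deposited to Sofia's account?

Regular pay: 35 × $40.58 = $1,420.30
Overtime pay: 7 × $40.58 × 1.5 = $426.09
Gross pay = $1,420.30 + $426.09 = $1,846.39
Pension contribution: $1,846.39 × 0.0591 = $109.12
Taxable wages = $1,846.39 − $109.12 = $1,737.27
Federal withholding: $1,737.27 × 0.142 = $246.69
State withholding: $1,737.27 × 0.039 = $67.75
Medicare: $1,846.39 × 0.02 = $36.93
Charitable contribution: $46.26
Total deductions = $109.12 + $246.69 + $67.75 + $36.93 + $46.26 = $506.75
Net pay = $1,846.39 − $506.75 = $1,339.64

$1,339.64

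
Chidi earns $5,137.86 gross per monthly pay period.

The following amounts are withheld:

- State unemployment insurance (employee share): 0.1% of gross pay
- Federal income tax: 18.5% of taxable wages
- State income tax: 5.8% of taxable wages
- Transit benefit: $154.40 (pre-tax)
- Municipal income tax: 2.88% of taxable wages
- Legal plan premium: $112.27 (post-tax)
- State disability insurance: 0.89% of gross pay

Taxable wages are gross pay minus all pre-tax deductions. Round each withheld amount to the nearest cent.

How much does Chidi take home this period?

$3,465.82

Transit benefit: $154.40
Taxable wages = $5,137.86 − $154.40 = $4,983.46
Municipal income tax: $4,983.46 × 0.0288 = $143.52
State income tax: $4,983.46 × 0.058 = $289.04
Federal income tax: $4,983.46 × 0.185 = $921.94
State disability insurance: $5,137.86 × 0.0089 = $45.73
State unemployment insurance (employee share): $5,137.86 × 0.001 = $5.14
Legal plan premium: $112.27
Total deductions = $154.40 + $143.52 + $289.04 + $921.94 + $45.73 + $5.14 + $112.27 = $1,672.04
Net pay = $5,137.86 − $1,672.04 = $3,465.82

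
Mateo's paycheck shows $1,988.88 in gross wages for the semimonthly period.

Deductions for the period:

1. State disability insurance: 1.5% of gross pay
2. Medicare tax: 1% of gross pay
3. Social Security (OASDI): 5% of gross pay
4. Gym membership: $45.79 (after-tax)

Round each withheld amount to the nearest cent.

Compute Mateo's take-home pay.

$1,793.93

Social Security (OASDI): $1,988.88 × 0.05 = $99.44
State disability insurance: $1,988.88 × 0.015 = $29.83
Medicare tax: $1,988.88 × 0.01 = $19.89
Gym membership: $45.79
Total deductions = $99.44 + $29.83 + $19.89 + $45.79 = $194.95
Net pay = $1,988.88 − $194.95 = $1,793.93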